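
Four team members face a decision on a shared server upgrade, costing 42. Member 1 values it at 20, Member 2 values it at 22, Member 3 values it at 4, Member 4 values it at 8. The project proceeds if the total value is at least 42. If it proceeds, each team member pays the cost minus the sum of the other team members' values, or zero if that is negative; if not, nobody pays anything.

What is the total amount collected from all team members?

Total value 54 ≥ cost 42, so it is built.
Member 1: others sum to 34; max(0, 42 - 34) = 8.
Member 2: others sum to 32; max(0, 42 - 32) = 10.
Member 3: others sum to 50; max(0, 42 - 50) = 0.
Member 4: others sum to 46; max(0, 42 - 46) = 0.
Total collected = 8 + 10 + 0 + 0 = 18.

18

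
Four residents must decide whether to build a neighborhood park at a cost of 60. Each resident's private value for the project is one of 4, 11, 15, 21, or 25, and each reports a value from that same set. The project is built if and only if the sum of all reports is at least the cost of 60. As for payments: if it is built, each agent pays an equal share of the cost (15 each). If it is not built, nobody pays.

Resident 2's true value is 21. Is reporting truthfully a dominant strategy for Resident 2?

No

Consider the case where Resident 1 reports 4, Resident 3 reports 11 and Resident 4 reports 21.
Truthful report 21: project not built, utility 0.
Report 25 instead: project built, pays 15, utility 21 - 15 = 6.
Since 6 > 0, reporting 25 is strictly better here, so truthful reporting is not dominant.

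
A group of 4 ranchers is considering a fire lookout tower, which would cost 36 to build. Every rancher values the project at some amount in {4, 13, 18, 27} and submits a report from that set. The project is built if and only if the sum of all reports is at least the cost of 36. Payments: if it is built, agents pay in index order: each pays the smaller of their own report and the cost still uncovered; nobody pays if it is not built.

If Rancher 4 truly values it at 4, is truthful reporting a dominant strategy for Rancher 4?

Check each profile of the others' reports and compare truth against every alternative report.
Others report (4, 4, 18): truth gives 0, best alternative gives -6.
Others report (4, 18, 4): truth gives 0, best alternative gives -6.
Others report (18, 4, 4): truth gives 0, best alternative gives -6.
Others report (4, 13, 13): truth gives 0, best alternative gives -2.
Others report (13, 4, 13): truth gives 0, best alternative gives -2.
Others report (13, 13, 4): truth gives 0, best alternative gives -2.
(Remaining 58 profiles checked similarly; truth is weakly best in each.)
In every case the truthful report is at least as good as any alternative, so it is a dominant strategy.

Yes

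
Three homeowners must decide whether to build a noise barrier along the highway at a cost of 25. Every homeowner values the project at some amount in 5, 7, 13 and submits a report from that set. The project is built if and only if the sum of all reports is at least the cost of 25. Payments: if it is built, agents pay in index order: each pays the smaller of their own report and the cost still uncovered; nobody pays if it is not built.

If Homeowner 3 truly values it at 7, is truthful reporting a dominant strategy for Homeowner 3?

Check each profile of the others' reports and compare truth against every alternative report.
Others report (13, 13): truth gives 7, best alternative gives 7.
Others report (7, 13): truth gives 2, best alternative gives 2.
Others report (13, 7): truth gives 2, best alternative gives 2.
Others report (5, 5): truth gives 0, best alternative gives 0.
Others report (5, 7): truth gives 0, best alternative gives 0.
Others report (5, 13): truth gives 0, best alternative gives 0.
(Remaining 3 profiles checked similarly; truth is weakly best in each.)
In every case the truthful report is at least as good as any alternative, so it is a dominant strategy.

Yes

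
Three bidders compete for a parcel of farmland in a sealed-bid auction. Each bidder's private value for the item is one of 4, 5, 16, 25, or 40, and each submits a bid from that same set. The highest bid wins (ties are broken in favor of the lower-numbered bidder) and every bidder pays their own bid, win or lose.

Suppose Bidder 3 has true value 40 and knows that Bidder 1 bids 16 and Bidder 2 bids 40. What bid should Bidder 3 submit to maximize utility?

4

Bid 4: loses but pays 4, utility -4.
Bid 5: loses but pays 5, utility -5.
Bid 16: loses but pays 16, utility -16.
Bid 25: loses but pays 25, utility -25.
Bid 40: loses but pays 40, utility -40.
The best choice is 4 with utility -4.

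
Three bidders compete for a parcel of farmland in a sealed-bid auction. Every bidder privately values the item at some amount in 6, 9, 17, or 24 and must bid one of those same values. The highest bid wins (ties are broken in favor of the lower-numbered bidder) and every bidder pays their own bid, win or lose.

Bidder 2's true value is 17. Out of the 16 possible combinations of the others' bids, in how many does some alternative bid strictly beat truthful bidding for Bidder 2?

Others bid (6, 6): truth gives 0; bid 9 gives 8 > 0. Violating.
Others bid (6, 9): truth gives 0; bid 9 gives 8 > 0. Violating.
Others bid (6, 24): truth gives -17; bid 6 gives -6 > -17. Violating.
Others bid (9, 24): truth gives -17; bid 6 gives -6 > -17. Violating.
Others bid (6, 17): truth gives 0; no alternative beats it.
Others bid (9, 6): truth gives 0; no alternative beats it.
(Checking all 16 profiles: 12 have a profitable deviation, 4 do not.)

12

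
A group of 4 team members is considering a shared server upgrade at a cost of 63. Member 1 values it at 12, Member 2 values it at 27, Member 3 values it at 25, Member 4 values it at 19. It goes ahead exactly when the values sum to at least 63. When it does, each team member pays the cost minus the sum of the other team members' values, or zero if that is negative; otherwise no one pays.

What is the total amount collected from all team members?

12

Total value 83 ≥ cost 63, so it is built.
Member 1: others sum to 71; max(0, 63 - 71) = 0.
Member 2: others sum to 56; max(0, 63 - 56) = 7.
Member 3: others sum to 58; max(0, 63 - 58) = 5.
Member 4: others sum to 64; max(0, 63 - 64) = 0.
Total collected = 0 + 7 + 5 + 0 = 12.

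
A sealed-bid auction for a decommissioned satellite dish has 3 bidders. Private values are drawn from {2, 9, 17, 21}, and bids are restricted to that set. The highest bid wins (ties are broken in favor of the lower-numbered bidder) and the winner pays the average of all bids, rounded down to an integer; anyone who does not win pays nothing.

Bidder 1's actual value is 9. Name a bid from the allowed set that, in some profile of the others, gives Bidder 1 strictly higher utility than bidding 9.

2

Suppose Bidder 2 bids 2 and Bidder 3 bids 2.
Bid 9: wins, pays 4, utility 9 - 4 = 5.
Bid 2: wins, pays 2, utility 9 - 2 = 7.
So bidding 2 beats truth here (7 > 5).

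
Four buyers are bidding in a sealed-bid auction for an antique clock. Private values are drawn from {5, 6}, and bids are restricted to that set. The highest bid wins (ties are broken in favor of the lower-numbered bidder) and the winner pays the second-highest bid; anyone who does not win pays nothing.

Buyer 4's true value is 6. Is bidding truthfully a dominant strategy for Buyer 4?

Check each profile of the others' bids and compare truth against every alternative bid.
Others bid (5, 5, 5): truth gives 1, best alternative gives 0.
Others bid (5, 5, 6): truth gives 0, best alternative gives 0.
Others bid (5, 6, 5): truth gives 0, best alternative gives 0.
Others bid (5, 6, 6): truth gives 0, best alternative gives 0.
Others bid (6, 5, 5): truth gives 0, best alternative gives 0.
Others bid (6, 5, 6): truth gives 0, best alternative gives 0.
(Remaining 2 profiles checked similarly; truth is weakly best in each.)
In every case the truthful bid is at least as good as any alternative, so it is a dominant strategy.

Yes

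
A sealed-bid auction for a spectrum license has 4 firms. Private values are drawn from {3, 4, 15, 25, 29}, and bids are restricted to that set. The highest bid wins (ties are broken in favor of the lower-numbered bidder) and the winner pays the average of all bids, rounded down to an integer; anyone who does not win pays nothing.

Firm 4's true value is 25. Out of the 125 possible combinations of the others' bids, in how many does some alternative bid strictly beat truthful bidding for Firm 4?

Others bid (3, 3, 3): truth gives 17; bid 4 gives 22 > 17. Violating.
Others bid (3, 3, 4): truth gives 17; bid 15 gives 19 > 17. Violating.
Others bid (3, 3, 25): truth gives 0; bid 29 gives 10 > 0. Violating.
Others bid (3, 4, 3): truth gives 17; bid 15 gives 19 > 17. Violating.
Others bid (3, 3, 15): truth gives 14; no alternative beats it.
Others bid (3, 3, 29): truth gives 0; no alternative beats it.
(Checking all 125 profiles: 44 have a profitable deviation, 81 do not.)

44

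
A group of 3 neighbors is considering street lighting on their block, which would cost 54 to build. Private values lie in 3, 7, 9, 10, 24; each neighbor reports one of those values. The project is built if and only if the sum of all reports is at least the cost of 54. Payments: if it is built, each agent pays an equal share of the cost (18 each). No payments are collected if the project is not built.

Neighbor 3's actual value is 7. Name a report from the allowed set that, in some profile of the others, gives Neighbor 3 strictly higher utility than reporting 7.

Suppose Neighbor 1 reports 24 and Neighbor 2 reports 24.
Report 7: project built, pays 18, utility 7 - 18 = -11.
Report 3: project not built, utility 0.
So reporting 3 beats truth here (0 > -11).

3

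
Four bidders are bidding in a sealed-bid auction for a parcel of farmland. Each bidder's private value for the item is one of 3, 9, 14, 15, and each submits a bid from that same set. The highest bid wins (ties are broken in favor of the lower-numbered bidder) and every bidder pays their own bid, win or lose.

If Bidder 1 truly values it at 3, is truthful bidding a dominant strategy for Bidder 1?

Check each profile of the others' bids and compare truth against every alternative bid.
Others bid (3, 3, 3): truth gives 0, best alternative gives -6.
Others bid (3, 3, 14): truth gives -3, best alternative gives -9.
Others bid (3, 3, 15): truth gives -3, best alternative gives -9.
Others bid (3, 9, 14): truth gives -3, best alternative gives -9.
Others bid (3, 9, 15): truth gives -3, best alternative gives -9.
Others bid (3, 14, 3): truth gives -3, best alternative gives -9.
(Remaining 58 profiles checked similarly; truth is weakly best in each.)
In every case the truthful bid is at least as good as any alternative, so it is a dominant strategy.

Yes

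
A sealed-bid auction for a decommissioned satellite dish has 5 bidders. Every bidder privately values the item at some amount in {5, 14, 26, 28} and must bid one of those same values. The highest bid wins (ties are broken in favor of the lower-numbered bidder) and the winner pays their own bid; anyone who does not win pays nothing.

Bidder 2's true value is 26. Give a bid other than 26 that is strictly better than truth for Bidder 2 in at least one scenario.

Suppose Bidder 1 bids 5, Bidder 3 bids 5, Bidder 4 bids 5 and Bidder 5 bids 5.
Bid 26: wins, pays 26, utility 26 - 26 = 0.
Bid 14: wins, pays 14, utility 26 - 14 = 12.
So bidding 14 beats truth here (12 > 0).

14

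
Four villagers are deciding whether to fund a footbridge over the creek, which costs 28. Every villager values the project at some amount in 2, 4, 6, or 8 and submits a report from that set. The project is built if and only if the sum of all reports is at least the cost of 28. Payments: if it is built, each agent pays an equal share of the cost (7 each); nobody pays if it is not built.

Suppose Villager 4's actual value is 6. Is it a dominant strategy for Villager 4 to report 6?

Consider the case where Villager 1 reports 6, Villager 2 reports 8 and Villager 3 reports 8.
Truthful report 6: project built, pays 7, utility 6 - 7 = -1.
Report 2 instead: project not built, utility 0.
Since 0 > -1, reporting 2 is strictly better here, so truthful reporting is not dominant.

No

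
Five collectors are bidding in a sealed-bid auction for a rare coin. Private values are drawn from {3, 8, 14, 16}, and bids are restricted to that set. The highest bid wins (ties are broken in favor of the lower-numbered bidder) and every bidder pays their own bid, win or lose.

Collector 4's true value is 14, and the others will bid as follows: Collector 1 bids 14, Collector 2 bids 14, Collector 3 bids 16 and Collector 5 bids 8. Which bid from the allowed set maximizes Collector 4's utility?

3

Bid 3: loses but pays 3, utility -3.
Bid 8: loses but pays 8, utility -8.
Bid 14: loses but pays 14, utility -14.
Bid 16: loses but pays 16, utility -16.
The best choice is 3 with utility -3.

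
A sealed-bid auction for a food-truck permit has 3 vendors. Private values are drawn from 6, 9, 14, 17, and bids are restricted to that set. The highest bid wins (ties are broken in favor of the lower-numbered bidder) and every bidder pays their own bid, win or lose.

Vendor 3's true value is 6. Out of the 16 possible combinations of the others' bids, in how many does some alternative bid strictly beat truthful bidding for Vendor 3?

1

Others bid (6, 6): truth gives -6; bid 9 gives -3 > -6. Violating.
Others bid (6, 9): truth gives -6; no alternative beats it.
Others bid (6, 14): truth gives -6; no alternative beats it.
(Checking all 16 profiles: 1 has a profitable deviation, 15 do not.)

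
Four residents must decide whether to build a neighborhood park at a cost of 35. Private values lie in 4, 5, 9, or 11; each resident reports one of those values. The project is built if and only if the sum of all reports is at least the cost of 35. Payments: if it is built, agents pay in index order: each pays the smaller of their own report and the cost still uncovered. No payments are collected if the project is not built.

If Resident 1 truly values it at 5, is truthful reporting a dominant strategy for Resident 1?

Consider the case where Resident 2 reports 9, Resident 3 reports 11 and Resident 4 reports 11.
Truthful report 5: project built, pays 5, utility 5 - 5 = 0.
Report 4 instead: project built, pays 4, utility 5 - 4 = 1.
Since 1 > 0, reporting 4 is strictly better here, so truthful reporting is not dominant.

No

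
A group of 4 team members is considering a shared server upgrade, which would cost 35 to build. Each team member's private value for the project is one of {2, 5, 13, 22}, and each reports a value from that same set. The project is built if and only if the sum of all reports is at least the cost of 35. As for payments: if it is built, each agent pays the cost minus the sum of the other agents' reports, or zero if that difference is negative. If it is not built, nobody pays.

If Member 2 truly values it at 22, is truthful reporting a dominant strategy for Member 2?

Check each profile of the others' reports and compare truth against every alternative report.
Others report (2, 5, 13): truth gives 7, best alternative gives 0.
Others report (2, 13, 5): truth gives 7, best alternative gives 0.
Others report (5, 2, 13): truth gives 7, best alternative gives 0.
Others report (5, 13, 2): truth gives 7, best alternative gives 0.
Others report (13, 2, 5): truth gives 7, best alternative gives 0.
Others report (13, 5, 2): truth gives 7, best alternative gives 0.
(Remaining 58 profiles checked similarly; truth is weakly best in each.)
In every case the truthful report is at least as good as any alternative, so it is a dominant strategy.

Yes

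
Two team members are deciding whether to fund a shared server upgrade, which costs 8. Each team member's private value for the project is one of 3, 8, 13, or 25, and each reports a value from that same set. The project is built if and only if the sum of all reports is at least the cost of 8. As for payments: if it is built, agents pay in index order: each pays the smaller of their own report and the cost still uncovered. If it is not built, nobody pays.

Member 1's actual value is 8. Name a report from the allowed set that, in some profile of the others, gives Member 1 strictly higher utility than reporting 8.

Suppose Member 2 reports 8.
Report 8: project built, pays 8, utility 8 - 8 = 0.
Report 3: project built, pays 3, utility 8 - 3 = 5.
So reporting 3 beats truth here (5 > 0).

3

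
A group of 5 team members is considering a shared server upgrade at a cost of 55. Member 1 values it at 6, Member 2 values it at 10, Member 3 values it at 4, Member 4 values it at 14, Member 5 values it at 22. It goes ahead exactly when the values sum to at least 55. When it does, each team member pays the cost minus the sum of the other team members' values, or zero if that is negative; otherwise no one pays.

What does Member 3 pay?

3

Total value 56 ≥ cost 55, so the project is built.
The other team members' values sum to 52.
Cost minus that sum is 55 - 52 = 3.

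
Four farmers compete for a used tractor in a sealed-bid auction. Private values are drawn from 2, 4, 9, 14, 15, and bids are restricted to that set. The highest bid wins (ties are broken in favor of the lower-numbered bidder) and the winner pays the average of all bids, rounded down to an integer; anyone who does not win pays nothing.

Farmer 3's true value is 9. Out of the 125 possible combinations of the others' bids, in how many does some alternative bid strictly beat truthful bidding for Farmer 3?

23

Others bid (2, 2, 2): truth gives 6; bid 4 gives 7 > 6. Violating.
Others bid (2, 2, 4): truth gives 5; bid 4 gives 6 > 5. Violating.
Others bid (2, 2, 14): truth gives 0; bid 14 gives 1 > 0. Violating.
Others bid (2, 2, 15): truth gives 0; bid 15 gives 1 > 0. Violating.
Others bid (2, 2, 9): truth gives 4; no alternative beats it.
Others bid (2, 4, 2): truth gives 5; no alternative beats it.
(Checking all 125 profiles: 23 have a profitable deviation, 102 do not.)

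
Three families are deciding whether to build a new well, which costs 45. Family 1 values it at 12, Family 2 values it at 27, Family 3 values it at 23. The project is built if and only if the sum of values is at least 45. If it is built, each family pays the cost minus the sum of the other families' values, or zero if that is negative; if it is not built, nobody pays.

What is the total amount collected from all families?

16

Total value 62 ≥ cost 45, so it is built.
Family 1: others sum to 50; max(0, 45 - 50) = 0.
Family 2: others sum to 35; max(0, 45 - 35) = 10.
Family 3: others sum to 39; max(0, 45 - 39) = 6.
Total collected = 0 + 10 + 6 = 16.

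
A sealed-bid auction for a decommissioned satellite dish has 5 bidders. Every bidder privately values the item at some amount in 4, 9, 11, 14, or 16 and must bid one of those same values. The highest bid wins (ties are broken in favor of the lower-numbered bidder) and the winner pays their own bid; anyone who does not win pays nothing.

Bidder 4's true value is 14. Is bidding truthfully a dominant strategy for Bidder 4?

Consider the case where Bidder 1 bids 4, Bidder 2 bids 4, Bidder 3 bids 4 and Bidder 5 bids 4.
Truthful bid 14: wins, pays 14, utility 14 - 14 = 0.
Bid 9 instead: wins, pays 9, utility 14 - 9 = 5.
Since 5 > 0, bidding 9 is strictly better here, so truthful bidding is not dominant.

No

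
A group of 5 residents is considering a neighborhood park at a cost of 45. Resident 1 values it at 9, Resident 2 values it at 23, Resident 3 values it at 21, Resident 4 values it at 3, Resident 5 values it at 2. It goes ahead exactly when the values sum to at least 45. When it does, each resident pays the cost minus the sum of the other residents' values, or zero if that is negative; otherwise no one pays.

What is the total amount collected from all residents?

Total value 58 ≥ cost 45, so it is built.
Resident 1: others sum to 49; max(0, 45 - 49) = 0.
Resident 2: others sum to 35; max(0, 45 - 35) = 10.
Resident 3: others sum to 37; max(0, 45 - 37) = 8.
Resident 4: others sum to 55; max(0, 45 - 55) = 0.
Resident 5: others sum to 56; max(0, 45 - 56) = 0.
Total collected = 0 + 10 + 8 + 0 + 0 = 18.

18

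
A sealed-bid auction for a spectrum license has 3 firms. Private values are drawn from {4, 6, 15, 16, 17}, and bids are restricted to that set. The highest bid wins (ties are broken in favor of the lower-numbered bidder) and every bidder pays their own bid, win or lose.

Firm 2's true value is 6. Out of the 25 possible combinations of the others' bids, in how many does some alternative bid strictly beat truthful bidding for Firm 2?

Others bid (4, 15): truth gives -6; bid 4 gives -4 > -6. Violating.
Others bid (4, 16): truth gives -6; bid 4 gives -4 > -6. Violating.
Others bid (4, 17): truth gives -6; bid 4 gives -4 > -6. Violating.
Others bid (6, 4): truth gives -6; bid 4 gives -4 > -6. Violating.
Others bid (4, 4): truth gives 0; no alternative beats it.
Others bid (4, 6): truth gives 0; no alternative beats it.
(Checking all 25 profiles: 23 have a profitable deviation, 2 do not.)

23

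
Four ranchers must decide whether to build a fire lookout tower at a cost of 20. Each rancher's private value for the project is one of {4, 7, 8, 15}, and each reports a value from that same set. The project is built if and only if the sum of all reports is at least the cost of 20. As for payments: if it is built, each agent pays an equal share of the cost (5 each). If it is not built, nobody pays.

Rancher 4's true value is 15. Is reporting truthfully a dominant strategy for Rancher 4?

Check each profile of the others' reports and compare truth against every alternative report.
Others report (4, 4, 4): truth gives 10, best alternative gives 10.
Others report (4, 4, 7): truth gives 10, best alternative gives 10.
Others report (4, 4, 8): truth gives 10, best alternative gives 10.
Others report (4, 4, 15): truth gives 10, best alternative gives 10.
Others report (4, 7, 4): truth gives 10, best alternative gives 10.
Others report (4, 7, 7): truth gives 10, best alternative gives 10.
(Remaining 58 profiles checked similarly; truth is weakly best in each.)
In every case the truthful report is at least as good as any alternative, so it is a dominant strategy.

Yes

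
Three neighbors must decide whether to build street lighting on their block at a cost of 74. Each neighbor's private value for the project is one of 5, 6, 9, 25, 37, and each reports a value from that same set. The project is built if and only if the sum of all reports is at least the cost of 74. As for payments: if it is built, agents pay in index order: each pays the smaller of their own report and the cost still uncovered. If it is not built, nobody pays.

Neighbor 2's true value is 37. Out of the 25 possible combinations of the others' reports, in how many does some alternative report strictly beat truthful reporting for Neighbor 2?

Others report (25, 25): truth gives 0; report 25 gives 12 > 0. Violating.
Others report (25, 37): truth gives 0; report 25 gives 12 > 0. Violating.
Others report (37, 25): truth gives 0; report 25 gives 12 > 0. Violating.
Others report (37, 37): truth gives 0; report 5 gives 32 > 0. Violating.
Others report (5, 5): truth gives 0; no alternative beats it.
Others report (5, 6): truth gives 0; no alternative beats it.
(Checking all 25 profiles: 4 have a profitable deviation, 21 do not.)

4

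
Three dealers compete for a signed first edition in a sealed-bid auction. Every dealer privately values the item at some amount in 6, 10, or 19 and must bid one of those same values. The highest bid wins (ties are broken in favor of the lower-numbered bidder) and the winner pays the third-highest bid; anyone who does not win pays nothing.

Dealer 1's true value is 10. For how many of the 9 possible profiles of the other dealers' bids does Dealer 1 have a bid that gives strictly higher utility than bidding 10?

2

Others bid (6, 19): truth gives 0; bid 19 gives 4 > 0. Violating.
Others bid (19, 6): truth gives 0; bid 19 gives 4 > 0. Violating.
Others bid (6, 6): truth gives 4; no alternative beats it.
Others bid (6, 10): truth gives 4; no alternative beats it.
(Checking all 9 profiles: 2 have a profitable deviation, 7 do not.)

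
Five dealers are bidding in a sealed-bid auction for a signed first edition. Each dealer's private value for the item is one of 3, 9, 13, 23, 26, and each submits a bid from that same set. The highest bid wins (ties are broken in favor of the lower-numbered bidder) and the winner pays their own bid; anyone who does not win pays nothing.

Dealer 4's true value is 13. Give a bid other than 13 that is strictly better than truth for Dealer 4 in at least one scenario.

Suppose Dealer 1 bids 3, Dealer 2 bids 3, Dealer 3 bids 3 and Dealer 5 bids 3.
Bid 13: wins, pays 13, utility 13 - 13 = 0.
Bid 9: wins, pays 9, utility 13 - 9 = 4.
So bidding 9 beats truth here (4 > 0).

9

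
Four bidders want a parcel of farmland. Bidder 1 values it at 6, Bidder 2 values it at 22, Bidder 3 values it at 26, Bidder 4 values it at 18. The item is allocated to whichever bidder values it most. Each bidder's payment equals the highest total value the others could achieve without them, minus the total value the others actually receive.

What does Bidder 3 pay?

Bidder 3 has the highest value and receives the item.
Without Bidder 3, the item would go to the next-highest value, 22, so the others could achieve 22.
With Bidder 3 present and winning, the others receive nothing, so their total is 0.
Payment = 22 - 0 = 22.

22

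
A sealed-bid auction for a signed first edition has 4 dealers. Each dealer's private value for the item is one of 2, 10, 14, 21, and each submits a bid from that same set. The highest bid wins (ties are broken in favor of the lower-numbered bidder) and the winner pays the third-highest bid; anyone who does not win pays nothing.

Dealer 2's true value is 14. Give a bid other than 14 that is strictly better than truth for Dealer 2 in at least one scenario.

Suppose Dealer 1 bids 2, Dealer 3 bids 2 and Dealer 4 bids 21.
Bid 14: loses, pays 0, utility 0.
Bid 21: wins, pays 2, utility 14 - 2 = 12.
So bidding 21 beats truth here (12 > 0).

21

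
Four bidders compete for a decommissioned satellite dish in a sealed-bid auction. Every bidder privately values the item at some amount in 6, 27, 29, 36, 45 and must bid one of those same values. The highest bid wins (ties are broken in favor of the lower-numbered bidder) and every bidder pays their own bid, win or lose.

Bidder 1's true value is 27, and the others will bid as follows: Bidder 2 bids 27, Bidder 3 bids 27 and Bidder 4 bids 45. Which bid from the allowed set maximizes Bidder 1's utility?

6

Bid 6: loses but pays 6, utility -6.
Bid 27: loses but pays 27, utility -27.
Bid 29: loses but pays 29, utility -29.
Bid 36: loses but pays 36, utility -36.
Bid 45: wins, pays 45, utility 27 - 45 = -18.
The best choice is 6 with utility -6.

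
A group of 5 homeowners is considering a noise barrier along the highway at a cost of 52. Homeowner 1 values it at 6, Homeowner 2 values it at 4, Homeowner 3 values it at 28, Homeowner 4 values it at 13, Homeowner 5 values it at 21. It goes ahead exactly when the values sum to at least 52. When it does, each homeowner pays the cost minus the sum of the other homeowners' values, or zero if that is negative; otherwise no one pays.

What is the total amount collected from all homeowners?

Total value 72 ≥ cost 52, so it is built.
Homeowner 1: others sum to 66; max(0, 52 - 66) = 0.
Homeowner 2: others sum to 68; max(0, 52 - 68) = 0.
Homeowner 3: others sum to 44; max(0, 52 - 44) = 8.
Homeowner 4: others sum to 59; max(0, 52 - 59) = 0.
Homeowner 5: others sum to 51; max(0, 52 - 51) = 1.
Total collected = 0 + 0 + 8 + 0 + 1 = 9.

9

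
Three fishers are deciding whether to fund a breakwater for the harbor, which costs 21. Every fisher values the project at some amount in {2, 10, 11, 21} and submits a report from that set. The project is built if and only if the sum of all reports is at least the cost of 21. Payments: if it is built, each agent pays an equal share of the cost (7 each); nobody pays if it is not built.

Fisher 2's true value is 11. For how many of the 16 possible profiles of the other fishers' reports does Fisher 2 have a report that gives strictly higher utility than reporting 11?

1

Others report (2, 2): truth gives 0; report 21 gives 4 > 0. Violating.
Others report (2, 10): truth gives 4; no alternative beats it.
Others report (2, 11): truth gives 4; no alternative beats it.
(Checking all 16 profiles: 1 has a profitable deviation, 15 do not.)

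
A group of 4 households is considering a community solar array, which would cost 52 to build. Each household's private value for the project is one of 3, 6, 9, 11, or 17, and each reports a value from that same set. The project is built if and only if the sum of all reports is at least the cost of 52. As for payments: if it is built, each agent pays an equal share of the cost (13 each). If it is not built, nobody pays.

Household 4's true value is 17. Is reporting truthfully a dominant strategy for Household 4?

Yes

Check each profile of the others' reports and compare truth against every alternative report.
Others report (3, 17, 17): truth gives 4, best alternative gives 0.
Others report (6, 17, 17): truth gives 4, best alternative gives 0.
Others report (9, 9, 17): truth gives 4, best alternative gives 0.
Others report (9, 11, 17): truth gives 4, best alternative gives 0.
Others report (9, 17, 9): truth gives 4, best alternative gives 0.
Others report (9, 17, 11): truth gives 4, best alternative gives 0.
(Remaining 119 profiles checked similarly; truth is weakly best in each.)
In every case the truthful report is at least as good as any alternative, so it is a dominant strategy.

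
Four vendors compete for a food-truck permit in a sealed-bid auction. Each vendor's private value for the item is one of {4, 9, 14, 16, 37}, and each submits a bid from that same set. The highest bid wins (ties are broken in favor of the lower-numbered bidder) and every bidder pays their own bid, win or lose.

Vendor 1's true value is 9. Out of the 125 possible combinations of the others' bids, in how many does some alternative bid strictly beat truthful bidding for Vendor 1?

118

Others bid (4, 4, 4): truth gives 0; bid 4 gives 5 > 0. Violating.
Others bid (4, 4, 14): truth gives -9; bid 4 gives -4 > -9. Violating.
Others bid (4, 4, 16): truth gives -9; bid 4 gives -4 > -9. Violating.
Others bid (4, 4, 37): truth gives -9; bid 4 gives -4 > -9. Violating.
Others bid (4, 4, 9): truth gives 0; no alternative beats it.
Others bid (4, 9, 4): truth gives 0; no alternative beats it.
(Checking all 125 profiles: 118 have a profitable deviation, 7 do not.)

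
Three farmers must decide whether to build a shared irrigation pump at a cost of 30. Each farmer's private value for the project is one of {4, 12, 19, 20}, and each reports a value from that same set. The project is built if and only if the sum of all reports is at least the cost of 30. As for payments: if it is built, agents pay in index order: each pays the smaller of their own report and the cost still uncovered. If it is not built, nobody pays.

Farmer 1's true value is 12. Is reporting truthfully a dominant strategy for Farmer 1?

No

Consider the case where Farmer 2 reports 12 and Farmer 3 reports 19.
Truthful report 12: project built, pays 12, utility 12 - 12 = 0.
Report 4 instead: project built, pays 4, utility 12 - 4 = 8.
Since 8 > 0, reporting 4 is strictly better here, so truthful reporting is not dominant.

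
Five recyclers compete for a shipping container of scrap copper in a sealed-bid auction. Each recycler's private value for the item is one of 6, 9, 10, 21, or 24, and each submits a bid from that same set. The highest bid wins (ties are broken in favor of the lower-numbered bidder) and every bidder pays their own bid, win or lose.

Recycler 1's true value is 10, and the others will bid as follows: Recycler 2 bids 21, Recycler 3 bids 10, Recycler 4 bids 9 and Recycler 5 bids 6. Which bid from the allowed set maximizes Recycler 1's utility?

Bid 6: loses but pays 6, utility -6.
Bid 9: loses but pays 9, utility -9.
Bid 10: loses but pays 10, utility -10.
Bid 21: wins, pays 21, utility 10 - 21 = -11.
Bid 24: wins, pays 24, utility 10 - 24 = -14.
The best choice is 6 with utility -6.

6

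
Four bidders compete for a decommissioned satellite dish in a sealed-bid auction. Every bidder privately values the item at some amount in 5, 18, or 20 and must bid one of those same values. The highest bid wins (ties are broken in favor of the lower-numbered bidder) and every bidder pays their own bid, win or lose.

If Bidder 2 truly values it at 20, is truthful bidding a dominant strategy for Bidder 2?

No

Consider the case where Bidder 1 bids 5, Bidder 3 bids 5 and Bidder 4 bids 5.
Truthful bid 20: wins, pays 20, utility 20 - 20 = 0.
Bid 18 instead: wins, pays 18, utility 20 - 18 = 2.
Since 2 > 0, bidding 18 is strictly better here, so truthful bidding is not dominant.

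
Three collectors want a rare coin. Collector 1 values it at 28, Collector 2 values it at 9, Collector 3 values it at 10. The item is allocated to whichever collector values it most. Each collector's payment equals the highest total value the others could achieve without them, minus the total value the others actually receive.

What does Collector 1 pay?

10

Collector 1 has the highest value and receives the item.
Without Collector 1, the item would go to the next-highest value, 10, so the others could achieve 10.
With Collector 1 present and winning, the others receive nothing, so their total is 0.
Payment = 10 - 0 = 10.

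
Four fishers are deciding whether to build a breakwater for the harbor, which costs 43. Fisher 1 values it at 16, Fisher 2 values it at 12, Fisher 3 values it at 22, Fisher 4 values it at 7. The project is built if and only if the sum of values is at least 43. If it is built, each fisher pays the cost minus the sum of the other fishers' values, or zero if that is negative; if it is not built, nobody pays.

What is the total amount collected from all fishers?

Total value 57 ≥ cost 43, so it is built.
Fisher 1: others sum to 41; max(0, 43 - 41) = 2.
Fisher 2: others sum to 45; max(0, 43 - 45) = 0.
Fisher 3: others sum to 35; max(0, 43 - 35) = 8.
Fisher 4: others sum to 50; max(0, 43 - 50) = 0.
Total collected = 2 + 0 + 8 + 0 = 10.

10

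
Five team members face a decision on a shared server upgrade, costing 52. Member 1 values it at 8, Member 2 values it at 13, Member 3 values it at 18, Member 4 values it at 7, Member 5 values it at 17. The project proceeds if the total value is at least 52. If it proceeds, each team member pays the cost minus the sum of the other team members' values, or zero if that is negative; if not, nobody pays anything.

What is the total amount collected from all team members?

Total value 63 ≥ cost 52, so it is built.
Member 1: others sum to 55; max(0, 52 - 55) = 0.
Member 2: others sum to 50; max(0, 52 - 50) = 2.
Member 3: others sum to 45; max(0, 52 - 45) = 7.
Member 4: others sum to 56; max(0, 52 - 56) = 0.
Member 5: others sum to 46; max(0, 52 - 46) = 6.
Total collected = 0 + 2 + 7 + 0 + 6 = 15.

15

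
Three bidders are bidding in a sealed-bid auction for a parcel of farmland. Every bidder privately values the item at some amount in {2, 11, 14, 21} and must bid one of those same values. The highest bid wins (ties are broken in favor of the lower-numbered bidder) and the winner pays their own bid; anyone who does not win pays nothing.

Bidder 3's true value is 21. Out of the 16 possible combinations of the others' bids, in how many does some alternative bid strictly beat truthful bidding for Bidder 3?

4

Others bid (2, 2): truth gives 0; bid 11 gives 10 > 0. Violating.
Others bid (2, 11): truth gives 0; bid 14 gives 7 > 0. Violating.
Others bid (11, 2): truth gives 0; bid 14 gives 7 > 0. Violating.
Others bid (11, 11): truth gives 0; bid 14 gives 7 > 0. Violating.
Others bid (2, 14): truth gives 0; no alternative beats it.
Others bid (2, 21): truth gives 0; no alternative beats it.
(Checking all 16 profiles: 4 have a profitable deviation, 12 do not.)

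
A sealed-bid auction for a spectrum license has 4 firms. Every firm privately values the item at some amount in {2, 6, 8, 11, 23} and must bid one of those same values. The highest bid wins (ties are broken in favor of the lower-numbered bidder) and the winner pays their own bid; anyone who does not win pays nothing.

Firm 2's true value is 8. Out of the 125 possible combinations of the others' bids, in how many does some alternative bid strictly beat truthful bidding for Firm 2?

Others bid (2, 2, 2): truth gives 0; bid 6 gives 2 > 0. Violating.
Others bid (2, 2, 6): truth gives 0; bid 6 gives 2 > 0. Violating.
Others bid (2, 6, 2): truth gives 0; bid 6 gives 2 > 0. Violating.
Others bid (2, 6, 6): truth gives 0; bid 6 gives 2 > 0. Violating.
Others bid (2, 2, 8): truth gives 0; no alternative beats it.
Others bid (2, 2, 11): truth gives 0; no alternative beats it.
(Checking all 125 profiles: 4 have a profitable deviation, 121 do not.)

4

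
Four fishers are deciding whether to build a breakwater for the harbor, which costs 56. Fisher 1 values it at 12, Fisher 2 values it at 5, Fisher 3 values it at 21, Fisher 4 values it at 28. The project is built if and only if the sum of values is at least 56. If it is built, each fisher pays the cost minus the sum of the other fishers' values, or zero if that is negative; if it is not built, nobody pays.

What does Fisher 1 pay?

Total value 66 ≥ cost 56, so the project is built.
The other fishers' values sum to 54.
Cost minus that sum is 56 - 54 = 2.

2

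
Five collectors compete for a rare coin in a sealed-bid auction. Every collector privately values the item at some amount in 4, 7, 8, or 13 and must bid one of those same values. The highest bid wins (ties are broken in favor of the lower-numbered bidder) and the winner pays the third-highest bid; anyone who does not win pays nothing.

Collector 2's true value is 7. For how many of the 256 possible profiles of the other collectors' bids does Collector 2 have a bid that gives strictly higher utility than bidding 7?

Others bid (4, 4, 4, 8): truth gives 0; bid 8 gives 3 > 0. Violating.
Others bid (4, 4, 4, 13): truth gives 0; bid 13 gives 3 > 0. Violating.
Others bid (4, 4, 8, 4): truth gives 0; bid 8 gives 3 > 0. Violating.
Others bid (4, 4, 13, 4): truth gives 0; bid 13 gives 3 > 0. Violating.
Others bid (4, 4, 4, 4): truth gives 3; no alternative beats it.
Others bid (4, 4, 4, 7): truth gives 3; no alternative beats it.
(Checking all 256 profiles: 8 have a profitable deviation, 248 do not.)

8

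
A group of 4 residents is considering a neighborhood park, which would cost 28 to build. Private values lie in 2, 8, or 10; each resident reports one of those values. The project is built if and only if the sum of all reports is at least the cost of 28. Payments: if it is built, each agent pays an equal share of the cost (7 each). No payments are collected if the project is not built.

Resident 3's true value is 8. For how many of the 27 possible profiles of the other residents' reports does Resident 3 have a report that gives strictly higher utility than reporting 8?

Others report (2, 8, 8): truth gives 0; report 10 gives 1 > 0. Violating.
Others report (8, 2, 8): truth gives 0; report 10 gives 1 > 0. Violating.
Others report (8, 8, 2): truth gives 0; report 10 gives 1 > 0. Violating.
Others report (2, 2, 2): truth gives 0; no alternative beats it.
Others report (2, 2, 8): truth gives 0; no alternative beats it.
(Checking all 27 profiles: 3 have a profitable deviation, 24 do not.)

3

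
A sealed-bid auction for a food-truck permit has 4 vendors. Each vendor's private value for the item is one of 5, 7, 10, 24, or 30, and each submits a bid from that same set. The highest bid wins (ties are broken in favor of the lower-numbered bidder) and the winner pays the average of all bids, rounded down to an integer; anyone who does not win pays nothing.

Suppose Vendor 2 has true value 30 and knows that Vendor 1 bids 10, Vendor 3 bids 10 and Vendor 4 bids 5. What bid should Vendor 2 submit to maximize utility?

24

Bid 5: loses, pays 0, utility 0.
Bid 7: loses, pays 0, utility 0.
Bid 10: loses, pays 0, utility 0.
Bid 24: wins, pays 12, utility 30 - 12 = 18.
Bid 30: wins, pays 13, utility 30 - 13 = 17.
The best choice is 24 with utility 18.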